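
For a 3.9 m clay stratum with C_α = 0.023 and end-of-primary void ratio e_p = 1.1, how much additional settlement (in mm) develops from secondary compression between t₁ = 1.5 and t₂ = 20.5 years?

Secondary compression: S_s = C_α·H/(1+e_p)·log₁₀(t₂/t₁)
S_s = 0.023×3.9/(1+1.1)×log₁₀(20.5/1.5)
    = 0.04271 × 1.136 = 0.04851 m

S_s ≈ 48.5 mm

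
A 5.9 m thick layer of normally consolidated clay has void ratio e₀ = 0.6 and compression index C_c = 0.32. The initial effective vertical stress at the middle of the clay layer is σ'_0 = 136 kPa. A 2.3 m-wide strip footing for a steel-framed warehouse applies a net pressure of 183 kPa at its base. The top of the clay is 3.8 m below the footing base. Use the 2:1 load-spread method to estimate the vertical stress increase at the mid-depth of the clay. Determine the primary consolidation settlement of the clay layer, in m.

S_c ≈ 0.151 m

Mid-depth of clay below the footing base: z = 3.8 + 5.9/2 = 6.75 m.
Stress increase at mid-clay by the 2:1 spreading method:
Δσ = qB/(B+z) = 183×2.3/(2.3+6.75) = 46.508 kPa
Final effective stress: σ'_f = σ'_0 + Δσ = 136 + 46.508 = 182.51 kPa.
Normally consolidated clay, so the full stress increment lies on the virgin compression line:
S_c = C_c·H/(1+e₀)·log₁₀(σ'_f/σ'_0) = 0.32×5.9/(1+0.6)×log₁₀(182.51/136)
    = 1.18 × 0.12775 = 0.1507 m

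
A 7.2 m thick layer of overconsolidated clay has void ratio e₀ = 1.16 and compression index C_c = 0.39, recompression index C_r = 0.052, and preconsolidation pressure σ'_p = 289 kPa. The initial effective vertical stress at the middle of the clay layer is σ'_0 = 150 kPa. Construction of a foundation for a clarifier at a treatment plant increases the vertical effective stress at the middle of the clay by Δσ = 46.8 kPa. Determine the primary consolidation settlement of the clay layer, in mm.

Final effective stress: σ'_f = 150 + 46.8 = 196.8 kPa.
σ'_f = 196.8 ≤ σ'_p = 289 kPa, so the clay remains overconsolidated and only the recompression index applies:
S_c = C_r·H/(1+e₀)·log₁₀(σ'_f/σ'_0) = 0.052×7.2/2.16×log₁₀(196.8/150)
    = 0.17333 × 0.11793 = 0.02044 m

S_c ≈ 20.4 mm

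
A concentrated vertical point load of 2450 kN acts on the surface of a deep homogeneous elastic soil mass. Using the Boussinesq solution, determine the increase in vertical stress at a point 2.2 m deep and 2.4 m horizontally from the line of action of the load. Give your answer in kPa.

Boussinesq vertical stress below a point load on an elastic half-space:
Δσ_z = 3P/(2πz²) · [1 + (r/z)²]^(−5/2)
r/z = 2.4/2.2 = 1.0909; [1+(r/z)²]^(−5/2) = 0.14088.
Δσ_z = 3×2450/(2π×2.2²) × 0.14088 = 241.69 × 0.14088 = 34.05 kPa

Δσ_z ≈ 34 kPa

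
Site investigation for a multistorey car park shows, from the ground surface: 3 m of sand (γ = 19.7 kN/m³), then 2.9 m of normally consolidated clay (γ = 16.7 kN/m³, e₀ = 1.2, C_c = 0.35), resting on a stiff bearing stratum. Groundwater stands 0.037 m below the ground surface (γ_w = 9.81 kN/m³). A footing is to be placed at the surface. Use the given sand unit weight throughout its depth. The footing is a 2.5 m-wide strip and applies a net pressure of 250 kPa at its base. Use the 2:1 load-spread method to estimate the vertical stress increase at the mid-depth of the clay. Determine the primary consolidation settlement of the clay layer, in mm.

S_c ≈ 236 mm

Mid-depth of clay below the ground surface: z = 3 + 2.9/2 = 4.45 m.
Total vertical stress at mid-clay: σ_v = 19.7×3 + 16.7×1.45 = 83.315 kPa.
Pore pressure: u = 9.81×(4.45 − 0.037) = 43.292 kPa.
Initial effective stress: σ'_0 = σ_v − u = 83.315 − 43.292 = 40.023 kPa.
Stress increase at mid-clay by the 2:1 spreading method:
Δσ = qB/(B+z) = 250×2.5/(2.5+4.45) = 89.928 kPa
Final effective stress: σ'_f = σ'_0 + Δσ = 40.023 + 89.928 = 129.95 kPa.
Normally consolidated clay, so the full stress increment lies on the virgin compression line:
S_c = C_c·H/(1+e₀)·log₁₀(σ'_f/σ'_0) = 0.35×2.9/(1+1.2)×log₁₀(129.95/40.023)
    = 0.46136 × 0.51147 = 0.236 m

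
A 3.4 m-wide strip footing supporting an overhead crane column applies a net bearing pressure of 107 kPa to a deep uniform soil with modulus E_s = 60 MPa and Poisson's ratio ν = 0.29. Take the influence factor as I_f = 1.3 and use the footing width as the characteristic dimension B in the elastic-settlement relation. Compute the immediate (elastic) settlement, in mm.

S_e ≈ 7.22 mm

Immediate (elastic) settlement: S_e = q·B·(1−ν²)/E_s · I_f.
E_s = 60 MPa = 60000 kPa.
S_e = 107 × 3.4 × (1 − 0.29²) / 60000 × 1.3
    = 107 × 3.4 × 0.9159 / 60000 × 1.3
    = 0.007219 m = 7.219 mm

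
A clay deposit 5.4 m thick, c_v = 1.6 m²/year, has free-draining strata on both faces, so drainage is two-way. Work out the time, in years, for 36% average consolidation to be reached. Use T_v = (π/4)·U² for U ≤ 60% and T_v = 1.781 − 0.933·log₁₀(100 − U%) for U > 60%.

Drainage path length: H_d = H/2 = 2.7 m (double drainage).
U ≤ 60%: T_v = (π/4)·U² = (π/4)×0.36² = 0.10179.
t = T_v·H_d²/c_v = 0.10179×2.7²/1.6 = 0.4638 years.

t ≈ 0.464 years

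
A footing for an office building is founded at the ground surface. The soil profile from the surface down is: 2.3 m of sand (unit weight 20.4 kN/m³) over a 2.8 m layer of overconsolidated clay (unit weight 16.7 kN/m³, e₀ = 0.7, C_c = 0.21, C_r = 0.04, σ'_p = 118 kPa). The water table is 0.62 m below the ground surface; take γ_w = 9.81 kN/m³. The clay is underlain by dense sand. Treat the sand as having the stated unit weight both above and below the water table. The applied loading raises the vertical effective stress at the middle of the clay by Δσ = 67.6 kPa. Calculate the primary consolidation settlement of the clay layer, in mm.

S_c ≈ 28.3 mm

Mid-depth of clay below the ground surface: z = 2.3 + 2.8/2 = 3.7 m.
Total vertical stress at mid-clay: σ_v = 20.4×2.3 + 16.7×1.4 = 70.3 kPa.
Pore pressure: u = 9.81×(3.7 − 0.62) = 30.215 kPa.
Initial effective stress: σ'_0 = σ_v − u = 70.3 − 30.215 = 40.085 kPa.
Final effective stress: σ'_f = 40.085 + 67.6 = 107.69 kPa.
σ'_f = 107.69 ≤ σ'_p = 118 kPa, so the clay remains overconsolidated and only the recompression index applies:
S_c = C_r·H/(1+e₀)·log₁₀(σ'_f/σ'_0) = 0.04×2.8/1.7×log₁₀(107.69/40.085)
    = 0.065884 × 0.42919 = 0.02828 m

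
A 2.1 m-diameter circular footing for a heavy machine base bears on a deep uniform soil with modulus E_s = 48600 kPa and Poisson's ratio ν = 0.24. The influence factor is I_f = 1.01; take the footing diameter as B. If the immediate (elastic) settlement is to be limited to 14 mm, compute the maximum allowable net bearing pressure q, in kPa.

q ≈ 340 kPa

S_e = q·B·(1−ν²)/E_s · I_f  ⇒  q = S_e·E_s / (B·(1−ν²)·I_f).
q = 0.014 × 48600 / (2.1 × 0.9424 × 1.01) = 340.4 kPa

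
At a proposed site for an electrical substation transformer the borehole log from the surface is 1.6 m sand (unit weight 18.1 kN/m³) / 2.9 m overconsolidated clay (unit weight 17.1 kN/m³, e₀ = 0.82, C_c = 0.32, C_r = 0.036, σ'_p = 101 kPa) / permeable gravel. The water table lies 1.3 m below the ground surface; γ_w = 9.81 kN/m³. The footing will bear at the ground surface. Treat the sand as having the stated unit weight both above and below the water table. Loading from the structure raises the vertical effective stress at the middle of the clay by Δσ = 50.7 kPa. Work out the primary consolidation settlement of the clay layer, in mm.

Mid-depth of clay below the ground surface: z = 1.6 + 2.9/2 = 3.05 m.
Total vertical stress at mid-clay: σ_v = 18.1×1.6 + 17.1×1.45 = 53.755 kPa.
Pore pressure: u = 9.81×(3.05 − 1.3) = 17.168 kPa.
Initial effective stress: σ'_0 = σ_v − u = 53.755 − 17.168 = 36.587 kPa.
Final effective stress: σ'_f = 36.587 + 50.7 = 87.287 kPa.
σ'_f = 87.287 ≤ σ'_p = 101 kPa, so the clay remains overconsolidated and only the recompression index applies:
S_c = C_r·H/(1+e₀)·log₁₀(σ'_f/σ'_0) = 0.036×2.9/1.82×log₁₀(87.287/36.587)
    = 0.057362 × 0.37762 = 0.02166 m

S_c ≈ 21.7 mm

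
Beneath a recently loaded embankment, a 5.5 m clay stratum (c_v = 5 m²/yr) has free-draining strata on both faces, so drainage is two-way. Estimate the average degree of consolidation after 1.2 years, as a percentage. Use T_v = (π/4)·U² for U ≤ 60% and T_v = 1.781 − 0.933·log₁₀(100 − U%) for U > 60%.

U ≈ 88.6 %

Drainage path length: H_d = H/2 = 2.75 m (double drainage).
T_v = c_v·t/H_d² = 5×1.2/2.75² = 0.79339.
T_v = 0.79339 corresponds to the U > 60% branch:
U = 1 − 10^((1.781 − T_v)/0.933)/100 = 0.8856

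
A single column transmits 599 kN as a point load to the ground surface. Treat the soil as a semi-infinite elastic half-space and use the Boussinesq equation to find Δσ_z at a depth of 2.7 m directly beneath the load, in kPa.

Δσ_z ≈ 39.2 kPa

Boussinesq vertical stress below a point load on an elastic half-space:
Δσ_z = 3P/(2πz²) · [1 + (r/z)²]^(−5/2)
r/z = 0/2.7 = 0; [1+(r/z)²]^(−5/2) = 1.
Δσ_z = 3×599/(2π×2.7²) × 1 = 39.232 × 1 = 39.23 kPa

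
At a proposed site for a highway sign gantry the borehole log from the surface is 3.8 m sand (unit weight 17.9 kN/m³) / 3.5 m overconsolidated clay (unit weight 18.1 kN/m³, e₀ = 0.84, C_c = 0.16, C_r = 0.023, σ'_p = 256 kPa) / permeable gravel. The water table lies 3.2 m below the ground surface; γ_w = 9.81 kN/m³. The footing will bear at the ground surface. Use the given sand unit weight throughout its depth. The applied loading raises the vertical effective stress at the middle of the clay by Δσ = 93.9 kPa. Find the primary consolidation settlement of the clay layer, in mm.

Mid-depth of clay below the ground surface: z = 3.8 + 3.5/2 = 5.55 m.
Total vertical stress at mid-clay: σ_v = 17.9×3.8 + 18.1×1.75 = 99.695 kPa.
Pore pressure: u = 9.81×(5.55 − 3.2) = 23.054 kPa.
Initial effective stress: σ'_0 = σ_v − u = 99.695 − 23.054 = 76.641 kPa.
Final effective stress: σ'_f = 76.641 + 93.9 = 170.54 kPa.
σ'_f = 170.54 ≤ σ'_p = 256 kPa, so the clay remains overconsolidated and only the recompression index applies:
S_c = C_r·H/(1+e₀)·log₁₀(σ'_f/σ'_0) = 0.023×3.5/1.84×log₁₀(170.54/76.641)
    = 0.043751 × 0.34737 = 0.0152 m

S_c ≈ 15.2 mm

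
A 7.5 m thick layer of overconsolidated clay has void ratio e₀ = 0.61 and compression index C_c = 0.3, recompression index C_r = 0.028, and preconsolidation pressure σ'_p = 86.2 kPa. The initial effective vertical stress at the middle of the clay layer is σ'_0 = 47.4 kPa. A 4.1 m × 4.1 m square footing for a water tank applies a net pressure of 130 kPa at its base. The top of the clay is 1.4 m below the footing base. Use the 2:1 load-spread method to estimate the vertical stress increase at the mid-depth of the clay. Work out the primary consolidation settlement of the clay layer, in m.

Mid-depth of clay below the footing base: z = 1.4 + 7.5/2 = 5.15 m.
Stress increase at mid-clay by the 2:1 spreading method:
Δσ = qBL/((B+z)(L+z)) = 130×4.1×4.1/((4.1+5.15)(4.1+5.15)) = 25.54 kPa
Final effective stress: σ'_f = 47.4 + 25.54 = 72.94 kPa.
σ'_f = 72.94 ≤ σ'_p = 86.2 kPa, so the clay remains overconsolidated and only the recompression index applies:
S_c = C_r·H/(1+e₀)·log₁₀(σ'_f/σ'_0) = 0.028×7.5/1.61×log₁₀(72.94/47.4)
    = 0.13044 × 0.18719 = 0.02442 m

S_c ≈ 0.0244 m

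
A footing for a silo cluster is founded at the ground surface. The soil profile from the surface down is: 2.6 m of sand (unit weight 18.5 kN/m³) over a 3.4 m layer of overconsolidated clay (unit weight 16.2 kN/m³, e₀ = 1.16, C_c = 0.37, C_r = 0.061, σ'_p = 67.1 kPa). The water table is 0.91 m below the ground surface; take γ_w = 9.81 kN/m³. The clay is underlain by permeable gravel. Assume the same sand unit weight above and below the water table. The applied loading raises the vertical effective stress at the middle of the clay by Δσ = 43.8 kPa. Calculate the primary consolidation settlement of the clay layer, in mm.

Mid-depth of clay below the ground surface: z = 2.6 + 3.4/2 = 4.3 m.
Total vertical stress at mid-clay: σ_v = 18.5×2.6 + 16.2×1.7 = 75.64 kPa.
Pore pressure: u = 9.81×(4.3 − 0.91) = 33.256 kPa.
Initial effective stress: σ'_0 = σ_v − u = 75.64 − 33.256 = 42.384 kPa.
Final effective stress: σ'_f = 42.384 + 43.8 = 86.184 kPa.
σ'_f = 86.184 > σ'_p = 67.1 kPa, so the stress path crosses the preconsolidation pressure — recompression up to σ'_p, then virgin compression beyond:
S_c = H/(1+e₀)·[C_r·log₁₀(σ'_p/σ'_0) + C_c·log₁₀(σ'_f/σ'_p)]
    = 3.4/2.16 × [0.061×log₁₀(67.1/42.384) + 0.37×log₁₀(86.184/67.1)]
    = 1.5741 × [0.012171 + 0.040221] = 0.08247 m

S_c ≈ 82.5 mm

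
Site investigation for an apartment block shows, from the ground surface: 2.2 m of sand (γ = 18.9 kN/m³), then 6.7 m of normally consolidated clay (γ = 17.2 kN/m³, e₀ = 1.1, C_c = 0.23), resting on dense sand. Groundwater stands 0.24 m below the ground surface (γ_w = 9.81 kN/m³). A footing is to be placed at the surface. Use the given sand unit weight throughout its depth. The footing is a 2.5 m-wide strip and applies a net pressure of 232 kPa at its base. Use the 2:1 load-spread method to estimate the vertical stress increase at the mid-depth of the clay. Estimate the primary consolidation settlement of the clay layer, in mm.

Mid-depth of clay below the ground surface: z = 2.2 + 6.7/2 = 5.55 m.
Total vertical stress at mid-clay: σ_v = 18.9×2.2 + 17.2×3.35 = 99.2 kPa.
Pore pressure: u = 9.81×(5.55 − 0.24) = 52.091 kPa.
Initial effective stress: σ'_0 = σ_v − u = 99.2 − 52.091 = 47.109 kPa.
Stress increase at mid-clay by the 2:1 spreading method:
Δσ = qB/(B+z) = 232×2.5/(2.5+5.55) = 72.05 kPa
Final effective stress: σ'_f = σ'_0 + Δσ = 47.109 + 72.05 = 119.16 kPa.
Normally consolidated clay, so the full stress increment lies on the virgin compression line:
S_c = C_c·H/(1+e₀)·log₁₀(σ'_f/σ'_0) = 0.23×6.7/(1+1.1)×log₁₀(119.16/47.109)
    = 0.73381 × 0.40303 = 0.2957 m

S_c ≈ 296 mm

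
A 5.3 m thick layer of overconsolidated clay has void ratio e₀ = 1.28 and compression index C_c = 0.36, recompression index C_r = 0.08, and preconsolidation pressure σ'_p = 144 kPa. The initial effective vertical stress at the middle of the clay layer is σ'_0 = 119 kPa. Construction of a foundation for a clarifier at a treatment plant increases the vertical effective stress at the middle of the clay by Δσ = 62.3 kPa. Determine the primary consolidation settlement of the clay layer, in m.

Final effective stress: σ'_f = 119 + 62.3 = 181.3 kPa.
σ'_f = 181.3 > σ'_p = 144 kPa, so the stress path crosses the preconsolidation pressure — recompression up to σ'_p, then virgin compression beyond:
S_c = H/(1+e₀)·[C_r·log₁₀(σ'_p/σ'_0) + C_c·log₁₀(σ'_f/σ'_p)]
    = 5.3/2.28 × [0.08×log₁₀(144/119) + 0.36×log₁₀(181.3/144)]
    = 2.3246 × [0.0066252 + 0.036013] = 0.09912 m

S_c ≈ 0.0991 m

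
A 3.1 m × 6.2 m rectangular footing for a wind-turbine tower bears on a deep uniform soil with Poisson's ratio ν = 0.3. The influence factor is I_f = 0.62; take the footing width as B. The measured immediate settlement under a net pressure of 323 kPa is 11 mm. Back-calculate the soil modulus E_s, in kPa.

E_s ≈ 51400 kPa

S_e = q·B·(1−ν²)/E_s · I_f  ⇒  E_s = q·B·(1−ν²)·I_f / S_e.
E_s = 323 × 3.1 × 0.91 × 0.62 / 0.011 = 51360 kPa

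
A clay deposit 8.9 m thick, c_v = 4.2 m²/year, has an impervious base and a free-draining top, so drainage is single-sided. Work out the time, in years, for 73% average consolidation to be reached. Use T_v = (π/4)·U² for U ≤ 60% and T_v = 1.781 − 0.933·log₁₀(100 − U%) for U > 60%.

Drainage path length: H_d = H = 8.9 m (single drainage).
U > 60%: T_v = 1.781 − 0.933·log₁₀(100 − 73) = 0.44554.
t = T_v·H_d²/c_v = 0.44554×8.9²/4.2 = 8.403 years.

t ≈ 8.4 years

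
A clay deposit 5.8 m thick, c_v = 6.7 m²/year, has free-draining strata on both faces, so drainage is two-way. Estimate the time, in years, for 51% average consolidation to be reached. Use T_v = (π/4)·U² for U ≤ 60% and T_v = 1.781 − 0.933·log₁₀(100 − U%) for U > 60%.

t ≈ 0.256 years

Drainage path length: H_d = H/2 = 2.9 m (double drainage).
U ≤ 60%: T_v = (π/4)·U² = (π/4)×0.51² = 0.20428.
t = T_v·H_d²/c_v = 0.20428×2.9²/6.7 = 0.2564 years.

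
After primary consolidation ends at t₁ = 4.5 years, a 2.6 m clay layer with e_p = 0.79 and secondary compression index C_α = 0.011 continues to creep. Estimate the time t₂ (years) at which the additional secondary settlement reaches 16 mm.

t₂ ≈ 45.1 years

S_s = C_α·H/(1+e_p)·log₁₀(t₂/t₁) ⇒ log₁₀(t₂/t₁) = S_s·(1+e_p)/(C_α·H).
log₁₀(t₂/t₁) = 0.016 × (1+0.79) / (0.011×2.6) = 1.001
t₂ = t₁ × 10^1.001 = 4.5 × 10.03 = 45.15 years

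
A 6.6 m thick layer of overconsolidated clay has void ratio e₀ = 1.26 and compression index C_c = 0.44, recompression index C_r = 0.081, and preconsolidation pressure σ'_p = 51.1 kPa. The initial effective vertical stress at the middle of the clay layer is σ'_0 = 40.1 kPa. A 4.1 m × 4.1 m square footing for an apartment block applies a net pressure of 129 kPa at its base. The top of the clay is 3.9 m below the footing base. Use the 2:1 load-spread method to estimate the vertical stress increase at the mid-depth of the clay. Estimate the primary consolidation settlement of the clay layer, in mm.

S_c ≈ 86.7 mm

Mid-depth of clay below the footing base: z = 3.9 + 6.6/2 = 7.2 m.
Stress increase at mid-clay by the 2:1 spreading method:
Δσ = qBL/((B+z)(L+z)) = 129×4.1×4.1/((4.1+7.2)(4.1+7.2)) = 16.982 kPa
Final effective stress: σ'_f = 40.1 + 16.982 = 57.082 kPa.
σ'_f = 57.082 > σ'_p = 51.1 kPa, so the stress path crosses the preconsolidation pressure — recompression up to σ'_p, then virgin compression beyond:
S_c = H/(1+e₀)·[C_r·log₁₀(σ'_p/σ'_0) + C_c·log₁₀(σ'_f/σ'_p)]
    = 6.6/2.26 × [0.081×log₁₀(51.1/40.1) + 0.44×log₁₀(57.082/51.1)]
    = 2.9204 × [0.0085274 + 0.021154] = 0.08668 m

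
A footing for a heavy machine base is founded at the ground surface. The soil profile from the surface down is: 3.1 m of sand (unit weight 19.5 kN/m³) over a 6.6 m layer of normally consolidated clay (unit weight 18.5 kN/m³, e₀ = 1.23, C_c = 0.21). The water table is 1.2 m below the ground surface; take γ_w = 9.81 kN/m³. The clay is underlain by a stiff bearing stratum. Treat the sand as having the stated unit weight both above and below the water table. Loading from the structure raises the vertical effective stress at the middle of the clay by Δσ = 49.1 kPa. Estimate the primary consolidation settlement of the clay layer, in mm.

S_c ≈ 143 mm

Mid-depth of clay below the ground surface: z = 3.1 + 6.6/2 = 6.4 m.
Total vertical stress at mid-clay: σ_v = 19.5×3.1 + 18.5×3.3 = 121.5 kPa.
Pore pressure: u = 9.81×(6.4 − 1.2) = 51.012 kPa.
Initial effective stress: σ'_0 = σ_v − u = 121.5 − 51.012 = 70.488 kPa.
Final effective stress: σ'_f = σ'_0 + Δσ = 70.488 + 49.1 = 119.59 kPa.
Normally consolidated clay, so the full stress increment lies on the virgin compression line:
S_c = C_c·H/(1+e₀)·log₁₀(σ'_f/σ'_0) = 0.21×6.6/(1+1.23)×log₁₀(119.59/70.488)
    = 0.62152 × 0.22958 = 0.1427 m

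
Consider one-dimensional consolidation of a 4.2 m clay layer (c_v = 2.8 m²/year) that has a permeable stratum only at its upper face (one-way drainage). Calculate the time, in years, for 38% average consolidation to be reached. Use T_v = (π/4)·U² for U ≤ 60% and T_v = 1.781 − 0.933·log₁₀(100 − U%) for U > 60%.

Drainage path length: H_d = H = 4.2 m (single drainage).
U ≤ 60%: T_v = (π/4)·U² = (π/4)×0.38² = 0.11341.
t = T_v·H_d²/c_v = 0.11341×4.2²/2.8 = 0.7145 years.

t ≈ 0.714 years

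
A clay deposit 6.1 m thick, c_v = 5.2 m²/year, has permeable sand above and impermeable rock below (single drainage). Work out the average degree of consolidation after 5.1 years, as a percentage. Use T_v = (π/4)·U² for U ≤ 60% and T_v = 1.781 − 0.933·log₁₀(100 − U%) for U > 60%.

U ≈ 86 %

Drainage path length: H_d = H = 6.1 m (single drainage).
T_v = c_v·t/H_d² = 5.2×5.1/6.1² = 0.71271.
T_v = 0.71271 corresponds to the U > 60% branch:
U = 1 − 10^((1.781 − T_v)/0.933)/100 = 0.8604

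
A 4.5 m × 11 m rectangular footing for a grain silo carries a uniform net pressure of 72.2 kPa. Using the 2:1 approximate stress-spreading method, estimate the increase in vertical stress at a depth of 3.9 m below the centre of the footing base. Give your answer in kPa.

Δσ_z ≈ 28.6 kPa

By the 2:1 method the load spreads at 1 horizontal : 2 vertical, so at depth z the loaded area has grown by z in each plan dimension:
Δσ = qBL/((B+z)(L+z)) = 72.2×4.5×11/((4.5+3.9)(11+3.9)) = 28.555 kPa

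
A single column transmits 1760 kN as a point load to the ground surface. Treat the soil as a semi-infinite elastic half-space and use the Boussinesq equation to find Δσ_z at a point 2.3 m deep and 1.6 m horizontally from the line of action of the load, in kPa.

Boussinesq vertical stress below a point load on an elastic half-space:
Δσ_z = 3P/(2πz²) · [1 + (r/z)²]^(−5/2)
r/z = 1.6/2.3 = 0.69565; [1+(r/z)²]^(−5/2) = 0.37279.
Δσ_z = 3×1760/(2π×2.3²) × 0.37279 = 158.85 × 0.37279 = 59.22 kPa

Δσ_z ≈ 59.2 kPa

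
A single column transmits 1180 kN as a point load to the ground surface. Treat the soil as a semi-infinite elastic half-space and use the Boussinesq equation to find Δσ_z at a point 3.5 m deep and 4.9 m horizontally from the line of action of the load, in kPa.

Boussinesq vertical stress below a point load on an elastic half-space:
Δσ_z = 3P/(2πz²) · [1 + (r/z)²]^(−5/2)
r/z = 4.9/3.5 = 1.4; [1+(r/z)²]^(−5/2) = 0.066339.
Δσ_z = 3×1180/(2π×3.5²) × 0.066339 = 45.993 × 0.066339 = 3.051 kPa

Δσ_z ≈ 3.05 kPa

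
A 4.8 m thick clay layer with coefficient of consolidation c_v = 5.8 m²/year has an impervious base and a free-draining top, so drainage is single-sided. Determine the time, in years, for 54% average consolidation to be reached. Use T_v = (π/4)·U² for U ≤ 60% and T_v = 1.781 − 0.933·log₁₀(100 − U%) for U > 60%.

Drainage path length: H_d = H = 4.8 m (single drainage).
U ≤ 60%: T_v = (π/4)·U² = (π/4)×0.54² = 0.22902.
t = T_v·H_d²/c_v = 0.22902×4.8²/5.8 = 0.9098 years.

t ≈ 0.91 years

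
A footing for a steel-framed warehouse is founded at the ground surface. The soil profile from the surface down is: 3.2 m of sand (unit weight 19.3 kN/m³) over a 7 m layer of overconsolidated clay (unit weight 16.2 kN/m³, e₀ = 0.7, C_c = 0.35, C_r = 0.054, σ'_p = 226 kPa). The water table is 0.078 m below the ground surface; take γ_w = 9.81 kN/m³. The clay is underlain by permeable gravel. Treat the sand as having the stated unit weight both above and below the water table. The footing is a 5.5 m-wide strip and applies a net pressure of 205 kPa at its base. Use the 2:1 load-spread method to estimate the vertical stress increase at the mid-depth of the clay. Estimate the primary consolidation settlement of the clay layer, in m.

Mid-depth of clay below the ground surface: z = 3.2 + 7/2 = 6.7 m.
Total vertical stress at mid-clay: σ_v = 19.3×3.2 + 16.2×3.5 = 118.46 kPa.
Pore pressure: u = 9.81×(6.7 − 0.078) = 64.962 kPa.
Initial effective stress: σ'_0 = σ_v − u = 118.46 − 64.962 = 53.498 kPa.
Stress increase at mid-clay by the 2:1 spreading method:
Δσ = qB/(B+z) = 205×5.5/(5.5+6.7) = 92.418 kPa
Final effective stress: σ'_f = 53.498 + 92.418 = 145.92 kPa.
σ'_f = 145.92 ≤ σ'_p = 226 kPa, so the clay remains overconsolidated and only the recompression index applies:
S_c = C_r·H/(1+e₀)·log₁₀(σ'_f/σ'_0) = 0.054×7/1.7×log₁₀(145.92/53.498)
    = 0.22235 × 0.43578 = 0.0969 m

S_c ≈ 0.0969 m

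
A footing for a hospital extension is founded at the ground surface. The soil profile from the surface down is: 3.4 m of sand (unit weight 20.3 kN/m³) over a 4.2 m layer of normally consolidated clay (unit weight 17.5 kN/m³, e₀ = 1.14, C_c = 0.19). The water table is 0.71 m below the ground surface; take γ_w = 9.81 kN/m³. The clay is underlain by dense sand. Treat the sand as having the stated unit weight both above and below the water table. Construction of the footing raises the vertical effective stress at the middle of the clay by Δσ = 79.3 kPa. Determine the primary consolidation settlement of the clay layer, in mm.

Mid-depth of clay below the ground surface: z = 3.4 + 4.2/2 = 5.5 m.
Total vertical stress at mid-clay: σ_v = 20.3×3.4 + 17.5×2.1 = 105.77 kPa.
Pore pressure: u = 9.81×(5.5 − 0.71) = 46.99 kPa.
Initial effective stress: σ'_0 = σ_v − u = 105.77 − 46.99 = 58.78 kPa.
Final effective stress: σ'_f = σ'_0 + Δσ = 58.78 + 79.3 = 138.08 kPa.
Normally consolidated clay, so the full stress increment lies on the virgin compression line:
S_c = C_c·H/(1+e₀)·log₁₀(σ'_f/σ'_0) = 0.19×4.2/(1+1.14)×log₁₀(138.08/58.78)
    = 0.3729 × 0.3709 = 0.1383 m

S_c ≈ 138 mm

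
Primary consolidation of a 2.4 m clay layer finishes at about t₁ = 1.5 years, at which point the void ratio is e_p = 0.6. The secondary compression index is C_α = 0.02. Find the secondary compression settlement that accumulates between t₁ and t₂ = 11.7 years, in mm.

S_s ≈ 26.8 mm

Secondary compression: S_s = C_α·H/(1+e_p)·log₁₀(t₂/t₁)
S_s = 0.02×2.4/(1+0.6)×log₁₀(11.7/1.5)
    = 0.03 × 0.8921 = 0.02676 m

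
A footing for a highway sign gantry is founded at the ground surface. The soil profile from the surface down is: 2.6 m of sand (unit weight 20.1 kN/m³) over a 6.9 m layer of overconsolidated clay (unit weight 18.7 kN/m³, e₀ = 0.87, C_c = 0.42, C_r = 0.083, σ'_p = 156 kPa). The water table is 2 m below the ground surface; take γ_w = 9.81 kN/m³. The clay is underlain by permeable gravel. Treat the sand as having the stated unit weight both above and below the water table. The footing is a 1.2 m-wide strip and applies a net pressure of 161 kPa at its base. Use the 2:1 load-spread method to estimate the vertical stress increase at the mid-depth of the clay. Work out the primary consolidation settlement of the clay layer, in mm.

S_c ≈ 39.5 mm

Mid-depth of clay below the ground surface: z = 2.6 + 6.9/2 = 6.05 m.
Total vertical stress at mid-clay: σ_v = 20.1×2.6 + 18.7×3.45 = 116.78 kPa.
Pore pressure: u = 9.81×(6.05 − 2) = 39.73 kPa.
Initial effective stress: σ'_0 = σ_v − u = 116.78 − 39.73 = 77.05 kPa.
Stress increase at mid-clay by the 2:1 spreading method:
Δσ = qB/(B+z) = 161×1.2/(1.2+6.05) = 26.648 kPa
Final effective stress: σ'_f = 77.05 + 26.648 = 103.7 kPa.
σ'_f = 103.7 ≤ σ'_p = 156 kPa, so the clay remains overconsolidated and only the recompression index applies:
S_c = C_r·H/(1+e₀)·log₁₀(σ'_f/σ'_0) = 0.083×6.9/1.87×log₁₀(103.7/77.05)
    = 0.30625 × 0.12901 = 0.03951 m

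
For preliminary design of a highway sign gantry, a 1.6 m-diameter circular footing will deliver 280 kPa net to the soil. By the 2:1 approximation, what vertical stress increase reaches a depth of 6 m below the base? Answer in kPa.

By the 2:1 method the load spreads at 1 horizontal : 2 vertical, so at depth z the loaded area has grown by z in each plan dimension:
Δσ ≈ qD²/(D+z)² = 280×1.6²/(1.6+6)² = 12.41 kPa

Δσ_z ≈ 12.4 kPa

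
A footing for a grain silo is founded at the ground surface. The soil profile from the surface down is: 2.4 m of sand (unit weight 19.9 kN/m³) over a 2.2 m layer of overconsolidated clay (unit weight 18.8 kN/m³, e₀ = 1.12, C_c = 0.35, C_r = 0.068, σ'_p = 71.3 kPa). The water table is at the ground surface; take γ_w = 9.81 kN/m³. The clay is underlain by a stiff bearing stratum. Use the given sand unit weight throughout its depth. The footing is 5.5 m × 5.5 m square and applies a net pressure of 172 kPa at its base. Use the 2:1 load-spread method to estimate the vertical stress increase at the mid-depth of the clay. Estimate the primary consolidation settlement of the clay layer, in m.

Mid-depth of clay below the ground surface: z = 2.4 + 2.2/2 = 3.5 m.
Total vertical stress at mid-clay: σ_v = 19.9×2.4 + 18.8×1.1 = 68.44 kPa.
Pore pressure: u = 9.81×(3.5 − 0) = 34.335 kPa.
Initial effective stress: σ'_0 = σ_v − u = 68.44 − 34.335 = 34.105 kPa.
Stress increase at mid-clay by the 2:1 spreading method:
Δσ = qBL/((B+z)(L+z)) = 172×5.5×5.5/((5.5+3.5)(5.5+3.5)) = 64.235 kPa
Final effective stress: σ'_f = 34.105 + 64.235 = 98.34 kPa.
σ'_f = 98.34 > σ'_p = 71.3 kPa, so the stress path crosses the preconsolidation pressure — recompression up to σ'_p, then virgin compression beyond:
S_c = H/(1+e₀)·[C_r·log₁₀(σ'_p/σ'_0) + C_c·log₁₀(σ'_f/σ'_p)]
    = 2.2/2.12 × [0.068×log₁₀(71.3/34.105) + 0.35×log₁₀(98.34/71.3)]
    = 1.0377 × [0.021778 + 0.048874] = 0.07332 m

S_c ≈ 0.0733 m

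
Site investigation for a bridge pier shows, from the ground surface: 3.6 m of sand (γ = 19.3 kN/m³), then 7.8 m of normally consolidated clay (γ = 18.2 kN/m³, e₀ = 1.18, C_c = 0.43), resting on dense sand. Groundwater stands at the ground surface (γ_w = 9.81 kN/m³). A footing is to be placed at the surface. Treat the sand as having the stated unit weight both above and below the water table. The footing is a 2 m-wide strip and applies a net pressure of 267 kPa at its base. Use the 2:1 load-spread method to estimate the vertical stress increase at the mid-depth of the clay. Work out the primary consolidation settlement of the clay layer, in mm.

S_c ≈ 408 mm

Mid-depth of clay below the ground surface: z = 3.6 + 7.8/2 = 7.5 m.
Total vertical stress at mid-clay: σ_v = 19.3×3.6 + 18.2×3.9 = 140.46 kPa.
Pore pressure: u = 9.81×(7.5 − 0) = 73.575 kPa.
Initial effective stress: σ'_0 = σ_v − u = 140.46 − 73.575 = 66.885 kPa.
Stress increase at mid-clay by the 2:1 spreading method:
Δσ = qB/(B+z) = 267×2/(2+7.5) = 56.211 kPa
Final effective stress: σ'_f = σ'_0 + Δσ = 66.885 + 56.211 = 123.1 kPa.
Normally consolidated clay, so the full stress increment lies on the virgin compression line:
S_c = C_c·H/(1+e₀)·log₁₀(σ'_f/σ'_0) = 0.43×7.8/(1+1.18)×log₁₀(123.1/66.885)
    = 1.5385 × 0.26493 = 0.4076 m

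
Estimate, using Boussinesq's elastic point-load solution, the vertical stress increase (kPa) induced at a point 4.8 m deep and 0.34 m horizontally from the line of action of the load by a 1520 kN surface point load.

Boussinesq vertical stress below a point load on an elastic half-space:
Δσ_z = 3P/(2πz²) · [1 + (r/z)²]^(−5/2)
r/z = 0.34/4.8 = 0.070833; [1+(r/z)²]^(−5/2) = 0.98757.
Δσ_z = 3×1520/(2π×4.8²) × 0.98757 = 31.499 × 0.98757 = 31.11 kPa

Δσ_z ≈ 31.1 kPa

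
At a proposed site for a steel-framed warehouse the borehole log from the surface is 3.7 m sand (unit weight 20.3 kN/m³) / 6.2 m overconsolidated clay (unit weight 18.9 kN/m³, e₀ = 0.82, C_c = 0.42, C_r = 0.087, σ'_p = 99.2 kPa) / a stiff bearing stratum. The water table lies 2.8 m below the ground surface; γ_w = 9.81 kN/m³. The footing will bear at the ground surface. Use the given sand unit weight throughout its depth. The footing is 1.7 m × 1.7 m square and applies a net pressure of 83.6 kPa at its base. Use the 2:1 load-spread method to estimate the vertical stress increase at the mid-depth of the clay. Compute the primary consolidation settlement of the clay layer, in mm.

S_c ≈ 4.48 mm

Mid-depth of clay below the ground surface: z = 3.7 + 6.2/2 = 6.8 m.
Total vertical stress at mid-clay: σ_v = 20.3×3.7 + 18.9×3.1 = 133.7 kPa.
Pore pressure: u = 9.81×(6.8 − 2.8) = 39.24 kPa.
Initial effective stress: σ'_0 = σ_v − u = 133.7 − 39.24 = 94.46 kPa.
Stress increase at mid-clay by the 2:1 spreading method:
Δσ = qBL/((B+z)(L+z)) = 83.6×1.7×1.7/((1.7+6.8)(1.7+6.8)) = 3.344 kPa
Final effective stress: σ'_f = 94.46 + 3.344 = 97.804 kPa.
σ'_f = 97.804 ≤ σ'_p = 99.2 kPa, so the clay remains overconsolidated and only the recompression index applies:
S_c = C_r·H/(1+e₀)·log₁₀(σ'_f/σ'_0) = 0.087×6.2/1.82×log₁₀(97.804/94.46)
    = 0.29637 × 0.015109 = 0.004478 m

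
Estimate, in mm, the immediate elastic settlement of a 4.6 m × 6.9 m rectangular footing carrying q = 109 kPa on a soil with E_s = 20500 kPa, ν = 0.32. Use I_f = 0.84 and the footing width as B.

S_e ≈ 18.4 mm

Immediate (elastic) settlement: S_e = q·B·(1−ν²)/E_s · I_f.
S_e = 109 × 4.6 × (1 − 0.32²) / 20500 × 0.84
    = 109 × 4.6 × 0.8976 / 20500 × 0.84
    = 0.01844 m = 18.44 mm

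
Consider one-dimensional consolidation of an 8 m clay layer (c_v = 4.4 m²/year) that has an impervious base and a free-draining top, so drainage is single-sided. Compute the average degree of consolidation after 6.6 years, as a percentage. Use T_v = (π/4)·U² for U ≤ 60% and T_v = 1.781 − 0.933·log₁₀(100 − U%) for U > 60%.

Drainage path length: H_d = H = 8 m (single drainage).
T_v = c_v·t/H_d² = 4.4×6.6/8² = 0.45375.
T_v = 0.45375 corresponds to the U > 60% branch:
U = 1 − 10^((1.781 − T_v)/0.933)/100 = 0.7354

U ≈ 73.5 %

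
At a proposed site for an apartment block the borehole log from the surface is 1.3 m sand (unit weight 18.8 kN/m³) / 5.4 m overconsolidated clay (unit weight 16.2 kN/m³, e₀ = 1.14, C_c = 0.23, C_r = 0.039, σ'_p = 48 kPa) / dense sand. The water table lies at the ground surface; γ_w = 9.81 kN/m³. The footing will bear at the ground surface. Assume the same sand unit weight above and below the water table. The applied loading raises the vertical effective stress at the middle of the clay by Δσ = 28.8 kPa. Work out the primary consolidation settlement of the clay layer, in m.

S_c ≈ 0.0682 m

Mid-depth of clay below the ground surface: z = 1.3 + 5.4/2 = 4 m.
Total vertical stress at mid-clay: σ_v = 18.8×1.3 + 16.2×2.7 = 68.18 kPa.
Pore pressure: u = 9.81×(4 − 0) = 39.24 kPa.
Initial effective stress: σ'_0 = σ_v − u = 68.18 − 39.24 = 28.94 kPa.
Final effective stress: σ'_f = 28.94 + 28.8 = 57.74 kPa.
σ'_f = 57.74 > σ'_p = 48 kPa, so the stress path crosses the preconsolidation pressure — recompression up to σ'_p, then virgin compression beyond:
S_c = H/(1+e₀)·[C_r·log₁₀(σ'_p/σ'_0) + C_c·log₁₀(σ'_f/σ'_p)]
    = 5.4/2.14 × [0.039×log₁₀(48/28.94) + 0.23×log₁₀(57.74/48)]
    = 2.5234 × [0.00857 + 0.018454] = 0.06819 m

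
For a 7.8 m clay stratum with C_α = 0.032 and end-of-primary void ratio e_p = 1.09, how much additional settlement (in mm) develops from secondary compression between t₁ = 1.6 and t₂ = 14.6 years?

S_s ≈ 115 mm

Secondary compression: S_s = C_α·H/(1+e_p)·log₁₀(t₂/t₁)
S_s = 0.032×7.8/(1+1.09)×log₁₀(14.6/1.6)
    = 0.1194 × 0.9602 = 0.1147 m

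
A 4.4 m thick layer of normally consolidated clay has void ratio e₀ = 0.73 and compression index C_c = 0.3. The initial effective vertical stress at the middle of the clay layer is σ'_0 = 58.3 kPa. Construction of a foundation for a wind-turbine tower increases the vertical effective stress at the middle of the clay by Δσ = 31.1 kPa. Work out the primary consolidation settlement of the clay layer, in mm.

Final effective stress: σ'_f = σ'_0 + Δσ = 58.3 + 31.1 = 89.4 kPa.
Normally consolidated clay, so the full stress increment lies on the virgin compression line:
S_c = C_c·H/(1+e₀)·log₁₀(σ'_f/σ'_0) = 0.3×4.4/(1+0.73)×log₁₀(89.4/58.3)
    = 0.76301 × 0.18567 = 0.1417 m

S_c ≈ 142 mm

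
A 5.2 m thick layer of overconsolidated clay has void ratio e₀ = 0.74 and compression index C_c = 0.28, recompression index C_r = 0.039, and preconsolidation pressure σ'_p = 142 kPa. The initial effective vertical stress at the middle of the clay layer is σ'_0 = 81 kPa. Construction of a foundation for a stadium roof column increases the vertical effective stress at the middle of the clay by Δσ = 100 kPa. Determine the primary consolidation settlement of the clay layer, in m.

S_c ≈ 0.117 m

Final effective stress: σ'_f = 81 + 100 = 181 kPa.
σ'_f = 181 > σ'_p = 142 kPa, so the stress path crosses the preconsolidation pressure — recompression up to σ'_p, then virgin compression beyond:
S_c = H/(1+e₀)·[C_r·log₁₀(σ'_p/σ'_0) + C_c·log₁₀(σ'_f/σ'_p)]
    = 5.2/1.74 × [0.039×log₁₀(142/81) + 0.28×log₁₀(181/142)]
    = 2.9885 × [0.0095083 + 0.029509] = 0.1166 m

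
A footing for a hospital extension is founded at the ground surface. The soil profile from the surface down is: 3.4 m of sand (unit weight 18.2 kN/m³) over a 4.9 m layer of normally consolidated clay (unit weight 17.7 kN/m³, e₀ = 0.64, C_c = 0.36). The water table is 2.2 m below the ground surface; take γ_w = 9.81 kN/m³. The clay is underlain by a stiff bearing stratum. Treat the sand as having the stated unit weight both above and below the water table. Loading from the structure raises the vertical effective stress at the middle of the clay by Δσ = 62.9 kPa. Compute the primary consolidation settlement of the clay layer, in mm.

Mid-depth of clay below the ground surface: z = 3.4 + 4.9/2 = 5.85 m.
Total vertical stress at mid-clay: σ_v = 18.2×3.4 + 17.7×2.45 = 105.25 kPa.
Pore pressure: u = 9.81×(5.85 − 2.2) = 35.806 kPa.
Initial effective stress: σ'_0 = σ_v − u = 105.25 − 35.806 = 69.444 kPa.
Final effective stress: σ'_f = σ'_0 + Δσ = 69.444 + 62.9 = 132.34 kPa.
Normally consolidated clay, so the full stress increment lies on the virgin compression line:
S_c = C_c·H/(1+e₀)·log₁₀(σ'_f/σ'_0) = 0.36×4.9/(1+0.64)×log₁₀(132.34/69.444)
    = 1.0756 × 0.28006 = 0.3012 m

S_c ≈ 301 mm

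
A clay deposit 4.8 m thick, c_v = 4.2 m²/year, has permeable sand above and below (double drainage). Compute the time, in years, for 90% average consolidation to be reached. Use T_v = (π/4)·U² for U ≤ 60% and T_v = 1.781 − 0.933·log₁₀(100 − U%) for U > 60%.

Drainage path length: H_d = H/2 = 2.4 m (double drainage).
U > 60%: T_v = 1.781 − 0.933·log₁₀(100 − 90) = 0.848.
t = T_v·H_d²/c_v = 0.848×2.4²/4.2 = 1.163 years.

t ≈ 1.16 years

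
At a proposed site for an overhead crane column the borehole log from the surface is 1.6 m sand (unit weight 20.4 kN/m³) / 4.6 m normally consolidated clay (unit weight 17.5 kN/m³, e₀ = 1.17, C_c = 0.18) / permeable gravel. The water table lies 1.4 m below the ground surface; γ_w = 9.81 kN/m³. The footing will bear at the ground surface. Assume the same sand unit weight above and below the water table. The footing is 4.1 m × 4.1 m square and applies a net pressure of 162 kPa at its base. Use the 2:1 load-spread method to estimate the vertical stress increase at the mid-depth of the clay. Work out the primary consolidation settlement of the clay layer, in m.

S_c ≈ 0.105 m

Mid-depth of clay below the ground surface: z = 1.6 + 4.6/2 = 3.9 m.
Total vertical stress at mid-clay: σ_v = 20.4×1.6 + 17.5×2.3 = 72.89 kPa.
Pore pressure: u = 9.81×(3.9 − 1.4) = 24.525 kPa.
Initial effective stress: σ'_0 = σ_v − u = 72.89 − 24.525 = 48.365 kPa.
Stress increase at mid-clay by the 2:1 spreading method:
Δσ = qBL/((B+z)(L+z)) = 162×4.1×4.1/((4.1+3.9)(4.1+3.9)) = 42.55 kPa
Final effective stress: σ'_f = σ'_0 + Δσ = 48.365 + 42.55 = 90.915 kPa.
Normally consolidated clay, so the full stress increment lies on the virgin compression line:
S_c = C_c·H/(1+e₀)·log₁₀(σ'_f/σ'_0) = 0.18×4.6/(1+1.17)×log₁₀(90.915/48.365)
    = 0.38157 × 0.2741 = 0.1046 m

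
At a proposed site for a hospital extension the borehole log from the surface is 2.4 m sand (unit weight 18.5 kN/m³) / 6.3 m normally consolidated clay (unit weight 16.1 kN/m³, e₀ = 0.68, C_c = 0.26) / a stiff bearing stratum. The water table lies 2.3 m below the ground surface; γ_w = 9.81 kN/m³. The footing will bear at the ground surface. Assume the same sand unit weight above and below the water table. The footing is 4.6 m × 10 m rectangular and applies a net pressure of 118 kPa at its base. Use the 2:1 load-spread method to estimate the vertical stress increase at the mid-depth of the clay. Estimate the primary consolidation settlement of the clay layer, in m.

Mid-depth of clay below the ground surface: z = 2.4 + 6.3/2 = 5.55 m.
Total vertical stress at mid-clay: σ_v = 18.5×2.4 + 16.1×3.15 = 95.115 kPa.
Pore pressure: u = 9.81×(5.55 − 2.3) = 31.883 kPa.
Initial effective stress: σ'_0 = σ_v − u = 95.115 − 31.883 = 63.232 kPa.
Stress increase at mid-clay by the 2:1 spreading method:
Δσ = qBL/((B+z)(L+z)) = 118×4.6×10/((4.6+5.55)(10+5.55)) = 34.391 kPa
Final effective stress: σ'_f = σ'_0 + Δσ = 63.232 + 34.391 = 97.623 kPa.
Normally consolidated clay, so the full stress increment lies on the virgin compression line:
S_c = C_c·H/(1+e₀)·log₁₀(σ'_f/σ'_0) = 0.26×6.3/(1+0.68)×log₁₀(97.623/63.232)
    = 0.975 × 0.18862 = 0.1839 m

S_c ≈ 0.184 m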